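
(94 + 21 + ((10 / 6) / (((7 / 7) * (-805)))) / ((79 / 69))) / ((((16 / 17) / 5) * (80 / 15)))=8108235 / 70784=114.55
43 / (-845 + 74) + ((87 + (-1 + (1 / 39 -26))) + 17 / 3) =657875 / 10023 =65.64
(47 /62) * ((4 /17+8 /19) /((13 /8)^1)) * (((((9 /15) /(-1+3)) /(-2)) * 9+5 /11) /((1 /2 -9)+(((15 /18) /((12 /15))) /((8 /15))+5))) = 125626112 /708770205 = 0.18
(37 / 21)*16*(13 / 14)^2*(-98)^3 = -68632928 / 3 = -22877642.67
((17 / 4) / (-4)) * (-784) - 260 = 573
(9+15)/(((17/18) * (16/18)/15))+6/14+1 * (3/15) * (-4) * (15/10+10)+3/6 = 500457/1190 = 420.55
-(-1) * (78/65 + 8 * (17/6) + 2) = 388/15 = 25.87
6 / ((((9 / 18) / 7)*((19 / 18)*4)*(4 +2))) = 63 / 19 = 3.32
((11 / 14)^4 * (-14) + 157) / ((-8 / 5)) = -2080835 / 21952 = -94.79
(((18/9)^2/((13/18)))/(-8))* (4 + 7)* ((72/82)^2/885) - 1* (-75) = 483454857/6446635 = 74.99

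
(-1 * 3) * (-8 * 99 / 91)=2376 / 91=26.11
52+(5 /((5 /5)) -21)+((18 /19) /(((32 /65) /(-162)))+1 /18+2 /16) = -188485 /684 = -275.56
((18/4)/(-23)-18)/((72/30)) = -1395/184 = -7.58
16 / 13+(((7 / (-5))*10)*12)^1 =-2168 / 13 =-166.77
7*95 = 665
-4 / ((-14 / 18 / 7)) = 36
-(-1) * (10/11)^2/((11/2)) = 200/1331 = 0.15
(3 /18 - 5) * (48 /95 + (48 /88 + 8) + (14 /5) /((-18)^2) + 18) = -132845491 /1015740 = -130.79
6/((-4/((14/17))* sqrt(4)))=-21/34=-0.62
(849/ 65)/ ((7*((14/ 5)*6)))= 0.11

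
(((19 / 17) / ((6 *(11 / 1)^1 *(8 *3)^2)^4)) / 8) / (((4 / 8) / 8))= 19 / 17753525226156589056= 0.00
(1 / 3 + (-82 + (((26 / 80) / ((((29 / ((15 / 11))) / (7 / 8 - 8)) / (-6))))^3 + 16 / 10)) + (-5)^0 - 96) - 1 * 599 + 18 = -755.79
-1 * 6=-6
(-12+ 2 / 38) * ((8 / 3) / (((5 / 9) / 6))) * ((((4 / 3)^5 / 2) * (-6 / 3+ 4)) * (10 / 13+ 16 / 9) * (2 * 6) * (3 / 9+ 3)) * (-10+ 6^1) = 35465986048 / 60021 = 590892.95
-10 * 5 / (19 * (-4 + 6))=-25 / 19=-1.32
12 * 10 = 120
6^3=216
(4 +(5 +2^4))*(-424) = -10600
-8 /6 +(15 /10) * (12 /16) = -5 /24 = -0.21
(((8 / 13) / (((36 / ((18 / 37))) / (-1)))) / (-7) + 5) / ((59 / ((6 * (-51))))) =-5152734 / 198653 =-25.94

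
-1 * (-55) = 55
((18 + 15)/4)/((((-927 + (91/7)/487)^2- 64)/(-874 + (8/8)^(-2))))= -2277533907/271705711040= -0.01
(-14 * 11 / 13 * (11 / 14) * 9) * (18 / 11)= -1782 / 13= -137.08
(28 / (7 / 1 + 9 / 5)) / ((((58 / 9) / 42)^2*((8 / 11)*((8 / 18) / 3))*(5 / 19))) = 128274111 / 26912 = 4766.43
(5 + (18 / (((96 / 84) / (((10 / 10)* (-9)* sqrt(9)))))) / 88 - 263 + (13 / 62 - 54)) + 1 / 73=-316.61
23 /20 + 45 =923 /20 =46.15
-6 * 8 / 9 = -16 / 3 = -5.33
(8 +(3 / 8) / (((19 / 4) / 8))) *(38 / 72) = 41 / 9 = 4.56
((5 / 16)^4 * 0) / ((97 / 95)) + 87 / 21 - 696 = -4843 / 7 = -691.86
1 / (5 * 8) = 1 / 40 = 0.02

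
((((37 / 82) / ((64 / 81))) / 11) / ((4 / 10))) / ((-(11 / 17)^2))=-4330665 / 13970176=-0.31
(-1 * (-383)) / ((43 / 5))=1915 / 43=44.53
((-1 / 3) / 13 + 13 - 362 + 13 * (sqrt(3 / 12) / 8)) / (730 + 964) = -0.21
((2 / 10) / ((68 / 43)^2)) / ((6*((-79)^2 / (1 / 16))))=1849 / 13852024320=0.00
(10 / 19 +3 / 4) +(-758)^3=-33099482815 / 76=-435519510.72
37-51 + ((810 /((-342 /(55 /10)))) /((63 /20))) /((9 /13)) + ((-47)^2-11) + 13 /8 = 20872345 /9576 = 2179.65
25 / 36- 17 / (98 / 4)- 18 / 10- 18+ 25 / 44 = -19.23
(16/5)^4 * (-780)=-10223616/125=-81788.93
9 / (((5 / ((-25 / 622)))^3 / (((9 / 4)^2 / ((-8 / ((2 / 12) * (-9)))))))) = -273375 / 61604313088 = -0.00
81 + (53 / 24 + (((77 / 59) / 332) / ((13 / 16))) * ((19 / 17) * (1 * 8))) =2162350873 / 25973688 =83.25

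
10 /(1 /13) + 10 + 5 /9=1265 /9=140.56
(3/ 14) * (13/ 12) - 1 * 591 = -33083/ 56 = -590.77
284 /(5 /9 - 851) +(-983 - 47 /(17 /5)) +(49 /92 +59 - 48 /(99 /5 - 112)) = -2585735195373 /2759282308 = -937.10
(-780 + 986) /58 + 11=422 /29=14.55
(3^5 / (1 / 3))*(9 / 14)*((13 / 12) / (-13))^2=729 / 224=3.25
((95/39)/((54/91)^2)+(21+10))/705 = 331703/6167340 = 0.05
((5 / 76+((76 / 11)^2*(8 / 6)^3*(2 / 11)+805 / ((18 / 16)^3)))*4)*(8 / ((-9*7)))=-49387896584 / 165921129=-297.66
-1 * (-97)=97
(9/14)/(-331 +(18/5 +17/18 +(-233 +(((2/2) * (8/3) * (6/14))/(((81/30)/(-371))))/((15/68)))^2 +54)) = 295245/409928735167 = 0.00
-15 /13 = -1.15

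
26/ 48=13/ 24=0.54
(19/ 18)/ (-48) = -19/ 864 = -0.02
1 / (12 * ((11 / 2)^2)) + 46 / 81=5593 / 9801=0.57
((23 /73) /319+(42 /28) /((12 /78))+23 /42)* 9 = 60435561 /652036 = 92.69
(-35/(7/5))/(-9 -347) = 25/356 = 0.07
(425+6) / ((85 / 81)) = 34911 / 85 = 410.72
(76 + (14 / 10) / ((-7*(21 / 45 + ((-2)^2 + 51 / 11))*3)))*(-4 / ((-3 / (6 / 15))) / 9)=152188 / 33795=4.50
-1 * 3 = -3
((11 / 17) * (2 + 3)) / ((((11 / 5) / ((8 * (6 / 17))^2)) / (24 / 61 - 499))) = -1751904000 / 299693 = -5845.66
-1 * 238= -238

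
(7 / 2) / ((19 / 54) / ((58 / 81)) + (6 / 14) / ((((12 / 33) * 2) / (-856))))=-2842 / 409197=-0.01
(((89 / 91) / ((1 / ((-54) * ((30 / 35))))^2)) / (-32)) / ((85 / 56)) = -2335716 / 54145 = -43.14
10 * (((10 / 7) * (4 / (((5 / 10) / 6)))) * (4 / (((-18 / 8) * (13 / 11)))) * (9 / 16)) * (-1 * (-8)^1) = -422400 / 91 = -4641.76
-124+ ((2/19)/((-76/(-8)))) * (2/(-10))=-223824/1805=-124.00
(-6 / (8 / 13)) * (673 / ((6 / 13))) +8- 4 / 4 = -113681 / 8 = -14210.12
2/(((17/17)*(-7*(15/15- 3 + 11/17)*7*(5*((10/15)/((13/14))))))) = 663/78890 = 0.01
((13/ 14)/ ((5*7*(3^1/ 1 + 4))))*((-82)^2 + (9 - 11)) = 43693/ 1715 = 25.48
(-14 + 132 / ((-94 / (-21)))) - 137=-5711 / 47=-121.51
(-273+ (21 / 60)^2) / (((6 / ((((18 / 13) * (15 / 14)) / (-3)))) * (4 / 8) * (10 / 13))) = 46779 / 800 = 58.47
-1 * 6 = -6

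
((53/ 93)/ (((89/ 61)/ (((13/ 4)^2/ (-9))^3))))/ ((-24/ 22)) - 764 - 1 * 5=-227898267925037/ 296579874816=-768.42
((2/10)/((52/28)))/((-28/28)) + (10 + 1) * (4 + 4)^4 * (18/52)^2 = 4561829/845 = 5398.61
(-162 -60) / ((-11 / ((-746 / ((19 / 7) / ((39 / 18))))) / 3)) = -7535346 / 209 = -36054.29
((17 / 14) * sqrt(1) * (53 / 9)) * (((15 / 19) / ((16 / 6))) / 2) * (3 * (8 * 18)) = 121635 / 266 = 457.27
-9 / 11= -0.82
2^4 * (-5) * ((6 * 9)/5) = -864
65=65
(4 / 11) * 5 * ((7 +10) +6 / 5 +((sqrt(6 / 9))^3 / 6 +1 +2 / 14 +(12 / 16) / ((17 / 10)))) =20 * sqrt(6) / 297 +47086 / 1309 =36.14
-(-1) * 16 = 16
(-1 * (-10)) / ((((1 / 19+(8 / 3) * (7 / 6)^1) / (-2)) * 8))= -855 / 1082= -0.79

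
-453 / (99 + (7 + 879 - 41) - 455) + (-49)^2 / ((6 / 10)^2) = 9782716 / 1467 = 6668.52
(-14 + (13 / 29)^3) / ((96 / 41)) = -4636403 / 780448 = -5.94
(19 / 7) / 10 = 19 / 70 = 0.27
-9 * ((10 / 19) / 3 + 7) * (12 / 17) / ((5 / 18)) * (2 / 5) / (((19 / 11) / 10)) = -11661408 / 30685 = -380.04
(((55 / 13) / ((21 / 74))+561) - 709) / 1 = -36334 / 273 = -133.09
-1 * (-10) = 10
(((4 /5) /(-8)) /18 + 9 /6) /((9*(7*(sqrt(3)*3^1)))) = 269*sqrt(3) /102060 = 0.00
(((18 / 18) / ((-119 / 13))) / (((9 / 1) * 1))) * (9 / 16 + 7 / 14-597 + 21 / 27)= 7.22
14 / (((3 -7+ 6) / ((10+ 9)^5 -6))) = 17332651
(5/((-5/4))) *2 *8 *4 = -256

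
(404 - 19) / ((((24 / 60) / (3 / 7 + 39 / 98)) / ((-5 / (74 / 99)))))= -11026125 / 2072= -5321.49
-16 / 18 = -8 / 9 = -0.89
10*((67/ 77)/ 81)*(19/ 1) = 12730/ 6237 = 2.04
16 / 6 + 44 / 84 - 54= -1067 / 21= -50.81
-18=-18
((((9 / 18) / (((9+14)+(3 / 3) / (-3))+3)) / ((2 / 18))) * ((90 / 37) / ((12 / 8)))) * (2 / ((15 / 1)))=108 / 2849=0.04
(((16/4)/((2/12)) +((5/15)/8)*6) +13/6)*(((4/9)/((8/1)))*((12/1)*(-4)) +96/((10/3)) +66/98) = 6245851/8820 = 708.15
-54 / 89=-0.61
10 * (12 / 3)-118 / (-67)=2798 / 67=41.76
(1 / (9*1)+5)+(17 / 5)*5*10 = 1576 / 9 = 175.11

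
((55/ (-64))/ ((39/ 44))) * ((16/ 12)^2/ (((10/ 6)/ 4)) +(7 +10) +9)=-27467/ 936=-29.35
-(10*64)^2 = -409600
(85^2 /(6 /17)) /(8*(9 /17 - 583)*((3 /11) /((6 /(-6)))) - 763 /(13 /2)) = 298587575 /16824372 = 17.75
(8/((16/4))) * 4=8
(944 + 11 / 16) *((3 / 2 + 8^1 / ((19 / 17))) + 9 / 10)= 686221 / 76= 9029.22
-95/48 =-1.98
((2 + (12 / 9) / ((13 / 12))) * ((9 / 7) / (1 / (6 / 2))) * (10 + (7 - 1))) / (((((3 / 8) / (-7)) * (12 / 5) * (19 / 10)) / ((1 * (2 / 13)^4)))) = -3225600 / 7054567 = -0.46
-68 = -68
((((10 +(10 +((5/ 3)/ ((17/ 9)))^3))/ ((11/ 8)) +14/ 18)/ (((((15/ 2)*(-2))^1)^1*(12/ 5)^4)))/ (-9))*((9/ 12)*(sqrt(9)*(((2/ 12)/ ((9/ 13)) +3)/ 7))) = 24050065625/ 6535547099136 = 0.00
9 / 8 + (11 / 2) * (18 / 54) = 71 / 24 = 2.96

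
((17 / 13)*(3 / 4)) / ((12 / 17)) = 289 / 208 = 1.39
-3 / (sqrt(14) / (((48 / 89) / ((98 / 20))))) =-720 *sqrt(14) / 30527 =-0.09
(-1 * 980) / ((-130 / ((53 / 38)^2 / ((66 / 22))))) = 137641 / 28158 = 4.89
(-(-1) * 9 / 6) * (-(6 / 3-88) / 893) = 129 / 893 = 0.14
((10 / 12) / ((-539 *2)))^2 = 25 / 41835024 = 0.00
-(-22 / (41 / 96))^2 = -4460544 / 1681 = -2653.51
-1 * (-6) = 6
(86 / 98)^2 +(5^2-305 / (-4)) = 979801 / 9604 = 102.02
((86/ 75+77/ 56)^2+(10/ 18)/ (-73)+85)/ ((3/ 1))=2400709337/ 78840000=30.45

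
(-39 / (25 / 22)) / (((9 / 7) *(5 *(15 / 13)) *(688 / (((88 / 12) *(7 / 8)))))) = -1002001 / 23220000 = -0.04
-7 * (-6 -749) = 5285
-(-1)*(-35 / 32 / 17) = -35 / 544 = -0.06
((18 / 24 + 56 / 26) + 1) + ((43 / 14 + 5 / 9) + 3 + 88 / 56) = 39647 / 3276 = 12.10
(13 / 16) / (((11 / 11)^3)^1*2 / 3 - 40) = -39 / 1888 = -0.02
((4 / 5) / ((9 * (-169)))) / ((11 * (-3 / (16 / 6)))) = 32 / 752895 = 0.00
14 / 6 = 7 / 3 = 2.33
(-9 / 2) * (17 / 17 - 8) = 63 / 2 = 31.50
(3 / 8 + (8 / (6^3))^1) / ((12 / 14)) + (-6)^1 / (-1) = 8399 / 1296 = 6.48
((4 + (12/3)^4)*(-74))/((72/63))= -16835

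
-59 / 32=-1.84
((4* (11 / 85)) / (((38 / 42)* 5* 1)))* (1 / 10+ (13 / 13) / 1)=5082 / 40375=0.13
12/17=0.71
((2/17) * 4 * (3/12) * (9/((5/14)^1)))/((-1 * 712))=-63/15130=-0.00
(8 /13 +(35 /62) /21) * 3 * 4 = 3106 /403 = 7.71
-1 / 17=-0.06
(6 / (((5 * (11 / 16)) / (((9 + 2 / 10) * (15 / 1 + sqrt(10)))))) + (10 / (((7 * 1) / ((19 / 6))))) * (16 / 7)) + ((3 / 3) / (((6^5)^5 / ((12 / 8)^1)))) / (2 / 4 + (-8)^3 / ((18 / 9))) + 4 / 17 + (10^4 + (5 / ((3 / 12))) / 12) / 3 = 4416 * sqrt(10) / 275 + 113637205295389684065028269679 / 31694985388219912201175040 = 3636.12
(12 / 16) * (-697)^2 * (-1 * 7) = -10201989 / 4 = -2550497.25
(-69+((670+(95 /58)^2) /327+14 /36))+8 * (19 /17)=-3232160387 /56101428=-57.61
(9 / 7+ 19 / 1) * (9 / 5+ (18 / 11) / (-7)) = 85626 / 2695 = 31.77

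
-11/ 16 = -0.69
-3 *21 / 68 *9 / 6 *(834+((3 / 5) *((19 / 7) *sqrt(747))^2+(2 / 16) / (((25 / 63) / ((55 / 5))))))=-1095314319 / 190400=-5752.70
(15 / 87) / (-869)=-5 / 25201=-0.00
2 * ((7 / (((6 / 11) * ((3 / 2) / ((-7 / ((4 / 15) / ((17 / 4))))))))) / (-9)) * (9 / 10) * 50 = 229075 / 24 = 9544.79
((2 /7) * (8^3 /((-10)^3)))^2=16384 /765625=0.02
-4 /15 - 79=-1189 /15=-79.27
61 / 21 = 2.90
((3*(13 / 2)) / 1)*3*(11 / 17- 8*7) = -110097 / 34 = -3238.15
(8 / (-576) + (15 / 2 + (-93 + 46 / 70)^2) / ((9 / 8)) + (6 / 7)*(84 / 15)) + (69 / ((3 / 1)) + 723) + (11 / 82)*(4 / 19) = 190943951903 / 22902600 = 8337.22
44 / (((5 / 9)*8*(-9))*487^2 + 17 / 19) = -836 / 180248423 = -0.00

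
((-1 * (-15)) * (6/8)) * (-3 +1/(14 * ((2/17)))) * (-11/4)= 33165/448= 74.03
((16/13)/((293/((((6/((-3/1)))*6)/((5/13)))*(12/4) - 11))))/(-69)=8368/1314105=0.01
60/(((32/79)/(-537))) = -636345/8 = -79543.12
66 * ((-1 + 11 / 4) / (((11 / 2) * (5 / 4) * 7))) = 2.40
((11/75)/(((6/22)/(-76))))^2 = 84566416/50625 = 1670.45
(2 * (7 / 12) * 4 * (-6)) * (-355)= 9940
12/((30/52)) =104/5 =20.80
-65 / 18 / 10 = -13 / 36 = -0.36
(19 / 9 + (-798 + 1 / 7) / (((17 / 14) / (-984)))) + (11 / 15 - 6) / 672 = 36930820939 / 57120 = 646547.99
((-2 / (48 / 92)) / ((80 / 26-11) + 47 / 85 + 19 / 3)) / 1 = 25415 / 6874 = 3.70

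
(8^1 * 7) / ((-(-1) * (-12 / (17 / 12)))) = -119 / 18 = -6.61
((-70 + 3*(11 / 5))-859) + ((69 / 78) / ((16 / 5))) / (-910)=-349183859 / 378560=-922.40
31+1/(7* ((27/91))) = 850/27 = 31.48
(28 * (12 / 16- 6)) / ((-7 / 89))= 1869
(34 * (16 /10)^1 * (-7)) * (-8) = 15232 /5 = 3046.40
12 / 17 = 0.71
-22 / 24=-11 / 12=-0.92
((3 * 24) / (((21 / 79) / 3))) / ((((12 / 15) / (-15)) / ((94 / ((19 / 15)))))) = -150376500 / 133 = -1130650.38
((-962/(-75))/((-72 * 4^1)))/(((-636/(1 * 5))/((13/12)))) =6253/16485120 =0.00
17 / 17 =1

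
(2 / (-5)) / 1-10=-52 / 5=-10.40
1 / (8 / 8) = 1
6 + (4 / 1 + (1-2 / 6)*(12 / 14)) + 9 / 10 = 803 / 70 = 11.47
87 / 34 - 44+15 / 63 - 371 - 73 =-346435 / 714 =-485.20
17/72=0.24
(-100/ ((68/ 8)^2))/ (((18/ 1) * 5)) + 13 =33773/ 2601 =12.98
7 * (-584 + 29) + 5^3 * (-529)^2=34976240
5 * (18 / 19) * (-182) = -16380 / 19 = -862.11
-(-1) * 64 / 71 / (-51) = -64 / 3621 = -0.02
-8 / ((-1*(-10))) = -4 / 5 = -0.80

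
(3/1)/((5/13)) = 39/5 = 7.80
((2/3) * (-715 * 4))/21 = -5720/63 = -90.79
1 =1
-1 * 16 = -16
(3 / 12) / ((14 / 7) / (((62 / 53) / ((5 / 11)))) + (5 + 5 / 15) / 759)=0.32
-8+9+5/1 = 6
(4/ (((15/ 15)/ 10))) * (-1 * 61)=-2440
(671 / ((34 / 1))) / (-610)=-11 / 340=-0.03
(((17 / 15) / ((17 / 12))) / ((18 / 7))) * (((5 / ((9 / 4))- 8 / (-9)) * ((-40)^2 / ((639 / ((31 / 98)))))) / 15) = 7936 / 155277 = 0.05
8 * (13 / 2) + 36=88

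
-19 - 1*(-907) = 888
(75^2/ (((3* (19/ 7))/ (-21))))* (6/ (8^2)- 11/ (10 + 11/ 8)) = 100130625/ 7904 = 12668.35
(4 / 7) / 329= 4 / 2303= 0.00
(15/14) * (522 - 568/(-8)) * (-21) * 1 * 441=-11768085/2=-5884042.50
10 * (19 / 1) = 190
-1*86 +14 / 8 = -337 / 4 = -84.25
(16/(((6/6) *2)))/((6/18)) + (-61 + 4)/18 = 125/6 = 20.83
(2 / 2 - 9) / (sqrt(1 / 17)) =-8*sqrt(17) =-32.98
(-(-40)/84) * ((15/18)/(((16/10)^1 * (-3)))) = -0.08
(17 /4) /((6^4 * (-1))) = -17 /5184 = -0.00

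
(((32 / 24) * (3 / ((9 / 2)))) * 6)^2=256 / 9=28.44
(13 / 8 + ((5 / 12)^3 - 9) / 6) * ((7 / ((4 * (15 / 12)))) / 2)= 9947 / 103680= 0.10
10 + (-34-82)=-106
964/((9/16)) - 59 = 14893/9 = 1654.78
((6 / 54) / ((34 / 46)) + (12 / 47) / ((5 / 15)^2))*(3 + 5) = 140840 / 7191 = 19.59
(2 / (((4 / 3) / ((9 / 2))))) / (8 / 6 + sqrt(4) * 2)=81 / 64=1.27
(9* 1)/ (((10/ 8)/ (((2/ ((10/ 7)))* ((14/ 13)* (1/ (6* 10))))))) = 294/ 1625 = 0.18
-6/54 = -1/9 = -0.11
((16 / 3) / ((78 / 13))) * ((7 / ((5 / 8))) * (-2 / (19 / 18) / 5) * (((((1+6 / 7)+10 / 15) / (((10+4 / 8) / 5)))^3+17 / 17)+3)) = -125937019904 / 5819843925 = -21.64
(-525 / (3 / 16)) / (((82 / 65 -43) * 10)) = 6.71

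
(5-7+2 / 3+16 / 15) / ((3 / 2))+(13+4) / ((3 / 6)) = 1522 / 45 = 33.82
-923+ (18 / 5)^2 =-22751 / 25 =-910.04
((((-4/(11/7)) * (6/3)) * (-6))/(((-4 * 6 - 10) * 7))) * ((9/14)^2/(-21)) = 162/64141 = 0.00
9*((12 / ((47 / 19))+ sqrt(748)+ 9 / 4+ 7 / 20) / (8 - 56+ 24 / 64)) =-48*sqrt(187) / 127 - 42024 / 29845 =-6.58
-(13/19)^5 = -371293/2476099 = -0.15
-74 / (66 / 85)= -3145 / 33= -95.30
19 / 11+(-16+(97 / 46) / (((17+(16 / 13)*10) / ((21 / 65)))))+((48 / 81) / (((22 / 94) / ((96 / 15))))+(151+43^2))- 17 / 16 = 138867878243 / 69402960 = 2000.89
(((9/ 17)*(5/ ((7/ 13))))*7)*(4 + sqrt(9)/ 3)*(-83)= -242775/ 17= -14280.88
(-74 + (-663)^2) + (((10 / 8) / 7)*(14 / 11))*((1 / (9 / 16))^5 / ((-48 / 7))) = 856406281535 / 1948617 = 439494.41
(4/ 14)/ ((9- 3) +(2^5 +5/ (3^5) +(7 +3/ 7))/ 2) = 0.01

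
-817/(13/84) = -68628/13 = -5279.08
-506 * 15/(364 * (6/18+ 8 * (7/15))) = -56925/11102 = -5.13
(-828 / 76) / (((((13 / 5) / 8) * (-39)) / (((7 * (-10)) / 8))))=-24150 / 3211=-7.52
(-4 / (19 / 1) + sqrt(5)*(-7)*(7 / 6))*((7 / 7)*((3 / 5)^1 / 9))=-49*sqrt(5) / 90 - 4 / 285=-1.23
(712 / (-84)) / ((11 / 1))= -178 / 231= -0.77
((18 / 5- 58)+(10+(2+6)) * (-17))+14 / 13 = -23356 / 65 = -359.32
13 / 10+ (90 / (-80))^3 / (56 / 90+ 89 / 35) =0.85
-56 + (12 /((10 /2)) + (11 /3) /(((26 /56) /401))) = 607088 /195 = 3113.27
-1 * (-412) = 412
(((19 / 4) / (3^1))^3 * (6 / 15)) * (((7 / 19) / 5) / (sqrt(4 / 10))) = 2527 * sqrt(10) / 43200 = 0.18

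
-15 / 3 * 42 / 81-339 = -9223 / 27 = -341.59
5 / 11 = 0.45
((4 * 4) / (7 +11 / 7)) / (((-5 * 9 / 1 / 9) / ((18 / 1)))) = -168 / 25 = -6.72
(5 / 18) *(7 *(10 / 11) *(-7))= -1225 / 99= -12.37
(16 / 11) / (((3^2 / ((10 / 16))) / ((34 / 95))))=68 / 1881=0.04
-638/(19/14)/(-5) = 8932/95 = 94.02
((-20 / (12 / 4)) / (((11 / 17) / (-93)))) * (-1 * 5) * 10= -47909.09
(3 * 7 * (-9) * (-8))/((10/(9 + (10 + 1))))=3024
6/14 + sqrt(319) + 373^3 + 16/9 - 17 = sqrt(319) + 3269391439/63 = 51895120.07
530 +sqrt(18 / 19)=3 *sqrt(38) / 19 +530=530.97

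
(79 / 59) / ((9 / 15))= 395 / 177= 2.23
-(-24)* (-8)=-192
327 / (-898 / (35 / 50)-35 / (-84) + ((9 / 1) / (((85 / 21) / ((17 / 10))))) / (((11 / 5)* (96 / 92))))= -6042960 / 23669071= -0.26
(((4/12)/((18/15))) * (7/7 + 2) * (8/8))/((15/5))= 5/18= 0.28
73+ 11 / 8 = 595 / 8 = 74.38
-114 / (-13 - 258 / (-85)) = 9690 / 847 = 11.44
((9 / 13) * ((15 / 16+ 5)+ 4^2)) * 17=4131 / 16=258.19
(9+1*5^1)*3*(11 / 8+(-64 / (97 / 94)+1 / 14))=-987117 / 388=-2544.12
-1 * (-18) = 18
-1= -1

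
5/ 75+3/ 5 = 2/ 3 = 0.67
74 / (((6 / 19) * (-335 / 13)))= -9139 / 1005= -9.09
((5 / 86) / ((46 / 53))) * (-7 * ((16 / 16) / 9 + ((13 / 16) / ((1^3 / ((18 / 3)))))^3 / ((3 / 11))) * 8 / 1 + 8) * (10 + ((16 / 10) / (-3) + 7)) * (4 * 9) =-179368496515 / 189888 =-944601.54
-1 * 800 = -800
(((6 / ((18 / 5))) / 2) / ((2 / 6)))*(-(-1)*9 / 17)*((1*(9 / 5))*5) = 405 / 34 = 11.91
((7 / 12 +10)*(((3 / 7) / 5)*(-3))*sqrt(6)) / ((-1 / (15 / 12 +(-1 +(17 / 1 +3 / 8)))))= 53721*sqrt(6) / 1120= 117.49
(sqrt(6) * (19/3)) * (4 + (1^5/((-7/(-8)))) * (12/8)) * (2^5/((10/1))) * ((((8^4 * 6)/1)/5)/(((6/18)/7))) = 59768832 * sqrt(6)/5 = 29280628.18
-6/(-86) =3/43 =0.07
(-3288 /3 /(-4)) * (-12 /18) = -548 /3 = -182.67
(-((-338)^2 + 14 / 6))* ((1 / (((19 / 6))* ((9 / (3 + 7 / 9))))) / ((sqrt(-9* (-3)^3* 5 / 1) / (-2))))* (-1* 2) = -93225008* sqrt(15) / 207765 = -1737.82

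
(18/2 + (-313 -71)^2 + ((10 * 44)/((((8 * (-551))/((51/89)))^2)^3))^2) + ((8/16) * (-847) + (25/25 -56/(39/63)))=396751066639735716149014806954142858701225331947274721570051839590506381/2699867730950712757373843580259627965019423823082141723807975473152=146952.04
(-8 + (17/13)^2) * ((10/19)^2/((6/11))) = -3.19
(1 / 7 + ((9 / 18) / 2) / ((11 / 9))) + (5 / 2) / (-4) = -171 / 616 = -0.28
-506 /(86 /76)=-19228 /43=-447.16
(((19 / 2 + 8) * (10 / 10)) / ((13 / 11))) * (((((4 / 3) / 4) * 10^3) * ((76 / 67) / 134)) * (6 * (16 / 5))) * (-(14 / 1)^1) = -655424000 / 58357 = -11231.28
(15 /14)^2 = 225 /196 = 1.15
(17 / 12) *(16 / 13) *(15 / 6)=170 / 39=4.36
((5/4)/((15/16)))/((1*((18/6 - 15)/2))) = -2/9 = -0.22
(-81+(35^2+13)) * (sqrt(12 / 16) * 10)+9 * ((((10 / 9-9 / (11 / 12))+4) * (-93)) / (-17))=9788.16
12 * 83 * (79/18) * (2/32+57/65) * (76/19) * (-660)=-140936158/13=-10841242.92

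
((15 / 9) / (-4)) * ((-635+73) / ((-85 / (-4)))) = 562 / 51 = 11.02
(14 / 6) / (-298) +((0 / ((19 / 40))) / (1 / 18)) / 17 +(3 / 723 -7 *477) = -719401699 / 215454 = -3339.00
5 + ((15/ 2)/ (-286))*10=1355/ 286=4.74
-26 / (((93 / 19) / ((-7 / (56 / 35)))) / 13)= 112385 / 372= 302.11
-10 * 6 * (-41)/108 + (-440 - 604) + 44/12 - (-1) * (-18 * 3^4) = -22280/9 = -2475.56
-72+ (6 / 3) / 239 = -17206 / 239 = -71.99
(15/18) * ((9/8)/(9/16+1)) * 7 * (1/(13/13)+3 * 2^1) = 147/5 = 29.40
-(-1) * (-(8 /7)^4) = -4096 /2401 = -1.71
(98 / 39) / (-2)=-49 / 39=-1.26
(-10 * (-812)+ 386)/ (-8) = -4253/ 4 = -1063.25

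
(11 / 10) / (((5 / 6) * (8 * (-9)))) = -11 / 600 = -0.02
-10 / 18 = -0.56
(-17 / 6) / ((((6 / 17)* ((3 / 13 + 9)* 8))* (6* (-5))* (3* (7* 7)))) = 3757 / 152409600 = 0.00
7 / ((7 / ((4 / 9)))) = 4 / 9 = 0.44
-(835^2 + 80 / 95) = -13247291 / 19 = -697225.84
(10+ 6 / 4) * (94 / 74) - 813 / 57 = 485 / 1406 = 0.34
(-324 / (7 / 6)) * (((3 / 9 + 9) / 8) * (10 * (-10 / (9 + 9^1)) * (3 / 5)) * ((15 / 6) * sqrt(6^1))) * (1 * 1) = 2700 * sqrt(6) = 6613.62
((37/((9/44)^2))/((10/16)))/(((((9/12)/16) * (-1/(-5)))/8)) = 293404672/243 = 1207426.63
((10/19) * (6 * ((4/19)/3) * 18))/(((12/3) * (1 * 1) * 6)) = 60/361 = 0.17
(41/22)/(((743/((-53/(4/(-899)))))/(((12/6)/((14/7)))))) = 1953527/65384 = 29.88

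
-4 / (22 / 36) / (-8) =0.82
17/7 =2.43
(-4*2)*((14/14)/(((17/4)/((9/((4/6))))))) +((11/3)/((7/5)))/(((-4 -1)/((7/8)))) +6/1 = -8107/408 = -19.87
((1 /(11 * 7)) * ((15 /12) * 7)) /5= 1 /44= 0.02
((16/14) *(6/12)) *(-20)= -11.43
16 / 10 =8 / 5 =1.60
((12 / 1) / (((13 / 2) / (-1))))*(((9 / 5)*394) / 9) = -9456 / 65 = -145.48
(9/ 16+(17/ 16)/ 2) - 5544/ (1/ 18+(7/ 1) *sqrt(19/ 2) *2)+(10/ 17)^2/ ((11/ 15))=106234144631/ 61371179936 - 12573792 *sqrt(38)/ 603287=-126.75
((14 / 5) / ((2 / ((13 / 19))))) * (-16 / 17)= -1456 / 1615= -0.90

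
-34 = -34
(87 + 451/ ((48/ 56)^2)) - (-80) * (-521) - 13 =-1475717/ 36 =-40992.14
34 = 34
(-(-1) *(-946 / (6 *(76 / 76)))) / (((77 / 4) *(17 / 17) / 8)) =-1376 / 21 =-65.52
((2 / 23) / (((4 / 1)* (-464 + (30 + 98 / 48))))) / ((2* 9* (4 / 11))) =-11 / 1430646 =-0.00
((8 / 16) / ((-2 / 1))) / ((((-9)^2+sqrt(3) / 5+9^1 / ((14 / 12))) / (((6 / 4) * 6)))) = -0.03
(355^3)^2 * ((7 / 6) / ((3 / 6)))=4670322851286458.33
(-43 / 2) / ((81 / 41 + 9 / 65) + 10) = -114595 / 64568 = -1.77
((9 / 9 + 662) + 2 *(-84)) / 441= 55 / 49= 1.12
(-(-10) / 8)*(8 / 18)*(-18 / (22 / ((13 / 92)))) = -65 / 1012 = -0.06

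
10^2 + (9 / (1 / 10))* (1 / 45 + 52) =4782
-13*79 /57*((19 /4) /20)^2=-19513 /19200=-1.02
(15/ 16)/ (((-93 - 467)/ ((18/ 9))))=-3/ 896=-0.00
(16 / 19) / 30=8 / 285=0.03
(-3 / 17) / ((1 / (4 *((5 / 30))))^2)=-4 / 51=-0.08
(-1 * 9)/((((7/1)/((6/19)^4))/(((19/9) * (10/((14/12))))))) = -77760/336091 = -0.23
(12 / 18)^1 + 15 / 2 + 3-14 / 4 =23 / 3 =7.67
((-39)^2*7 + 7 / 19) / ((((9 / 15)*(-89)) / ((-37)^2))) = -1384743500 / 5073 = -272963.43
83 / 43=1.93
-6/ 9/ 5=-2/ 15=-0.13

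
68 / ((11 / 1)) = 68 / 11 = 6.18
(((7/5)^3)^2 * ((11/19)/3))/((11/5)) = 117649/178125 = 0.66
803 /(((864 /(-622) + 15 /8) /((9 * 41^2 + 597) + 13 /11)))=31420770376 /1209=25989057.38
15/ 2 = 7.50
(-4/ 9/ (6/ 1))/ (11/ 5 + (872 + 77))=-5/ 64206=-0.00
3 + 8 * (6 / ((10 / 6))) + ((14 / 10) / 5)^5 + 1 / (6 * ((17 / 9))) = 10588462063 / 332031250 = 31.89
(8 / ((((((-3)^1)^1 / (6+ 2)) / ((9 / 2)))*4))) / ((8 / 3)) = -9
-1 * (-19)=19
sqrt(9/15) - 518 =-517.23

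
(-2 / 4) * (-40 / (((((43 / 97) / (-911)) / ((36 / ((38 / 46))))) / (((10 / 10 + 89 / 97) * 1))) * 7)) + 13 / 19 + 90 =-2805507137 / 5719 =-490559.04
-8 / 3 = -2.67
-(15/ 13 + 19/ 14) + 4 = 271/ 182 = 1.49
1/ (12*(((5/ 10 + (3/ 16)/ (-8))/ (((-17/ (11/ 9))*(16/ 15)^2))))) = -139264/ 50325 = -2.77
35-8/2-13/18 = 545/18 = 30.28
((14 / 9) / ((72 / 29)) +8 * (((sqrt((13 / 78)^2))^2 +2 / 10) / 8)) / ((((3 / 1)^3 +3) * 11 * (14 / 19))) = 3287 / 935550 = 0.00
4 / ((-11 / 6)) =-24 / 11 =-2.18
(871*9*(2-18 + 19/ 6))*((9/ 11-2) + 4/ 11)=164619/ 2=82309.50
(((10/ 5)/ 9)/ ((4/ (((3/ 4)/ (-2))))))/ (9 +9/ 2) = -1/ 648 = -0.00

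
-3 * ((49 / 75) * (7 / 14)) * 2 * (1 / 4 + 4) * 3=-2499 / 100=-24.99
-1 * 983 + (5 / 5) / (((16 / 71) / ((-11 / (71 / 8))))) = -1977 / 2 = -988.50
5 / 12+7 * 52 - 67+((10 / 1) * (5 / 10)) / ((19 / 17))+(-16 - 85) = 45803 / 228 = 200.89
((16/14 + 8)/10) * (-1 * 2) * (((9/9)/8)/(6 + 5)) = -8/385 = -0.02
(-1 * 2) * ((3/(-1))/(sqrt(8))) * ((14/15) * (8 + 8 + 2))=126 * sqrt(2)/5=35.64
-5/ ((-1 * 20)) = 0.25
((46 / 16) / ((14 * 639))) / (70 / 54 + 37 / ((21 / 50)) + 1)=69 / 19407424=0.00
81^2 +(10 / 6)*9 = 6576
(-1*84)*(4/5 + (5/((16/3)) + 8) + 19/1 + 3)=-53319/20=-2665.95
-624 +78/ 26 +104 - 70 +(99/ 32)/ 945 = -1972309/ 3360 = -587.00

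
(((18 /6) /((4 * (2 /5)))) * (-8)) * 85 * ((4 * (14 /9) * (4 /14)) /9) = -6800 /27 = -251.85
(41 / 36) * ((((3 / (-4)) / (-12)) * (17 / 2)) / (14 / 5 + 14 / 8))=3485 / 26208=0.13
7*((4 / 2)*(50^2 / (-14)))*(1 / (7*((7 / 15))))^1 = -37500 / 49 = -765.31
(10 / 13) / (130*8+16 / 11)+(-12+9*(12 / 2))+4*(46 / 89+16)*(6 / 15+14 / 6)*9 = 11049419999 / 6627296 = 1667.26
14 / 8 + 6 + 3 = 43 / 4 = 10.75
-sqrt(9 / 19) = -3*sqrt(19) / 19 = -0.69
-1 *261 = -261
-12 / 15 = -4 / 5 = -0.80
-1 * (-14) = 14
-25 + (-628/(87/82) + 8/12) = -17871/29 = -616.24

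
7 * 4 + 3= 31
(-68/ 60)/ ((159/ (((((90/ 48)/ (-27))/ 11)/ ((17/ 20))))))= 5/ 94446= 0.00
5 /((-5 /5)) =-5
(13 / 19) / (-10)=-13 / 190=-0.07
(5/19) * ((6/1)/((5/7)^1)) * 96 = 4032/19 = 212.21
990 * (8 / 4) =1980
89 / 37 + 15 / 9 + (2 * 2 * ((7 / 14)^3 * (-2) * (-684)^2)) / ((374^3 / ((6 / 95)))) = 14776548832 / 3629257665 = 4.07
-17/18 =-0.94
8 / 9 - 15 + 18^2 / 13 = 1265 / 117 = 10.81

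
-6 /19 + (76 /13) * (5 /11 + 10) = 60.80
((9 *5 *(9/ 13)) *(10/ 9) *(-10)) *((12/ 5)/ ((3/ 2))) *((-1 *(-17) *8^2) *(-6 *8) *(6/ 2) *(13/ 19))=1128038400/ 19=59370442.11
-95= -95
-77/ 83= -0.93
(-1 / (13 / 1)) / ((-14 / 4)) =2 / 91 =0.02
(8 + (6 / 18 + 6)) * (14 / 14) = 43 / 3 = 14.33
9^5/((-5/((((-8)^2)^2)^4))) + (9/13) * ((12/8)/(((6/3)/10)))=-432141213394475679069/130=-3324163179957505223.61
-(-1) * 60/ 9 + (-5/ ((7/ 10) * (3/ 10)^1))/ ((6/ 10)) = -33.02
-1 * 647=-647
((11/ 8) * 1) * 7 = 77/ 8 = 9.62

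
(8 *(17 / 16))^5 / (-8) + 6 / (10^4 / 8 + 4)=-296749857 / 53504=-5546.31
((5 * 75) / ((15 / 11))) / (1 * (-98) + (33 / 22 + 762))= 50 / 121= 0.41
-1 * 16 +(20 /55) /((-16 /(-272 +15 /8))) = -3471 /352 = -9.86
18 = 18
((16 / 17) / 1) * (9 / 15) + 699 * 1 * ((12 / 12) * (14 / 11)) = 832338 / 935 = 890.20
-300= -300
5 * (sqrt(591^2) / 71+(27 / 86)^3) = 1886532945 / 45159976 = 41.77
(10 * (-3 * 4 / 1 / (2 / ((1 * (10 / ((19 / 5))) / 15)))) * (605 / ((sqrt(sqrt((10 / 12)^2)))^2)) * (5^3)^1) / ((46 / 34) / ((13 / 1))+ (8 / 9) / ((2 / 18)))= -1337050000 / 11343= -117874.46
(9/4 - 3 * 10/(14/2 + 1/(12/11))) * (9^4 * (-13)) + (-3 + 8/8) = 9979129/76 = 131304.33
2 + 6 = 8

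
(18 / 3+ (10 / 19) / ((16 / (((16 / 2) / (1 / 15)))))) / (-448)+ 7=8485 / 1216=6.98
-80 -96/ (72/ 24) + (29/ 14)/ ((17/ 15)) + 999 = 211541/ 238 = 888.83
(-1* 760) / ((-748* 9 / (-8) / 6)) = -5.42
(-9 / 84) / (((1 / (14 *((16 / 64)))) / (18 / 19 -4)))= 87 / 76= 1.14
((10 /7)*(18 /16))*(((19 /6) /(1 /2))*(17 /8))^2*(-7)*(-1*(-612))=-79811685 /64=-1247057.58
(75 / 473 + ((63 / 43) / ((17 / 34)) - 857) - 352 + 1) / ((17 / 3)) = -1709769 / 8041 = -212.63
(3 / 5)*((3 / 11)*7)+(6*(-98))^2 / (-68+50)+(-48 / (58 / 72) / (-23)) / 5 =-704584451 / 36685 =-19206.34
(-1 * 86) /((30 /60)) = -172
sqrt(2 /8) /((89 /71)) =0.40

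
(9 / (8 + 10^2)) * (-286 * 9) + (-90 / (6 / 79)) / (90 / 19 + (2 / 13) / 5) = -2726451 / 5888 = -463.05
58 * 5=290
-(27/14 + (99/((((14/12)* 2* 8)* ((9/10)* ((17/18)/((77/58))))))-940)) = 12834793/13804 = 929.79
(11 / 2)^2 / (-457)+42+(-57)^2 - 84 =5862275 / 1828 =3206.93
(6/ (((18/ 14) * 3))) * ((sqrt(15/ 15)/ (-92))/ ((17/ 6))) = -0.01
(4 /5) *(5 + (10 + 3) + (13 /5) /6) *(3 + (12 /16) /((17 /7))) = 1659 /34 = 48.79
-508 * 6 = -3048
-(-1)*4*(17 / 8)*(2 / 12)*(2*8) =22.67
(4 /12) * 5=5 /3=1.67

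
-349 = -349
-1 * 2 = -2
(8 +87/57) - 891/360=7.05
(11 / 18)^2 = 121 / 324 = 0.37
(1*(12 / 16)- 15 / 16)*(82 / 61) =-123 / 488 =-0.25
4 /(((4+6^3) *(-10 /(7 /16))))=-7 /8800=-0.00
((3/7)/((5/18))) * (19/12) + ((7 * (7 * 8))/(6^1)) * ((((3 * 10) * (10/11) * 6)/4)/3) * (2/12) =348643/2310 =150.93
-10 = -10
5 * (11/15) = 11/3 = 3.67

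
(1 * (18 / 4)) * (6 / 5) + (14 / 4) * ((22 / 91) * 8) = 791 / 65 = 12.17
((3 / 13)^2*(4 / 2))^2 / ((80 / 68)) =1377 / 142805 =0.01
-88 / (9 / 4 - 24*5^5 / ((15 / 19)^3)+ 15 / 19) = 60192 / 104254721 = 0.00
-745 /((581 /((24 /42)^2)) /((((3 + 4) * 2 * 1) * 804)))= -19167360 /4067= -4712.90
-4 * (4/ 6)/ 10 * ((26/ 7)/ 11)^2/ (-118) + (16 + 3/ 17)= 1442993359/ 89201805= 16.18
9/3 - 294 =-291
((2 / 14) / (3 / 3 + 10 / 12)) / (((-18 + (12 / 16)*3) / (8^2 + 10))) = -592 / 1617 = -0.37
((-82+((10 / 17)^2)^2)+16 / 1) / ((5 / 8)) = -44019088 / 417605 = -105.41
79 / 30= 2.63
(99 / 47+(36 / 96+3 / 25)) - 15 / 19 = 323607 / 178600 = 1.81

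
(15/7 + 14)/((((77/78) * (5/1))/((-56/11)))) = -70512/4235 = -16.65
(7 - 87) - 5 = -85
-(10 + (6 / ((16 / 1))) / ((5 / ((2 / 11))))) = -2203 / 220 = -10.01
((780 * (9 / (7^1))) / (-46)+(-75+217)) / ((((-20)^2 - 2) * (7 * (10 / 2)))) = 9676 / 1121365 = 0.01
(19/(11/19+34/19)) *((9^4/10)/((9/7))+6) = 621281/150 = 4141.87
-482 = -482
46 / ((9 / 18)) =92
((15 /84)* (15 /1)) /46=0.06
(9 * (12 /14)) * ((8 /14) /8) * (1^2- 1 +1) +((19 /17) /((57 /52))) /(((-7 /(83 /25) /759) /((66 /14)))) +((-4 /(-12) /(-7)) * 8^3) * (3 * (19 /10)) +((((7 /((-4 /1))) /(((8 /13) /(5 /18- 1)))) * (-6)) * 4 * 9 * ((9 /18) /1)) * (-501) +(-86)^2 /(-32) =36328189351 /333200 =109028.18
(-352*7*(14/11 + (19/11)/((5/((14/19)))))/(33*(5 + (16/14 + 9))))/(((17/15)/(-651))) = 42872256/9911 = 4325.72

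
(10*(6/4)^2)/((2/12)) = 135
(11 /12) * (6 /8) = 11 /16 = 0.69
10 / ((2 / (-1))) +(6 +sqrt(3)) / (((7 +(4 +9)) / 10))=-2 +sqrt(3) / 2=-1.13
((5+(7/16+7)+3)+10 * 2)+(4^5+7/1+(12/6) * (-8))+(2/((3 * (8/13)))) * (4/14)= 353051/336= 1050.75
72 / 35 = 2.06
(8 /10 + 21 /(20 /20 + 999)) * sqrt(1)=821 /1000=0.82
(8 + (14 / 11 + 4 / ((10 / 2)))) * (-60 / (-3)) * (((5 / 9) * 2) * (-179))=-3966640 / 99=-40067.07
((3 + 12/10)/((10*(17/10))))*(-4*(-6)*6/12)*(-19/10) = -2394/425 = -5.63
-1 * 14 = -14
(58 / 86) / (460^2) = 0.00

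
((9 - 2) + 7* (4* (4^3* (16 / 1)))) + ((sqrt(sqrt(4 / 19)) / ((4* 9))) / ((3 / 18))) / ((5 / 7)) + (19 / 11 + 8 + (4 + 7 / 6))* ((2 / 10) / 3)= 7* 19^(3 / 4)* sqrt(2) / 570 + 28393193 / 990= 28680.15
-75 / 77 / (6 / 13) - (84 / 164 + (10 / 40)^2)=-135629 / 50512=-2.69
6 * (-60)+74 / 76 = -13643 / 38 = -359.03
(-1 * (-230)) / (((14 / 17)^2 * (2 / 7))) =33235 / 28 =1186.96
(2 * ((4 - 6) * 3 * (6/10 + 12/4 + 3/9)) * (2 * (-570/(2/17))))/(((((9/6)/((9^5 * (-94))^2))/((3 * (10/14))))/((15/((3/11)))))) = 7750134985752937166400/7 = 1107162140821848166628.57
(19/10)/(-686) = -19/6860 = -0.00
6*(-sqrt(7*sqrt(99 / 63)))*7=-42*77^(1 / 4)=-124.41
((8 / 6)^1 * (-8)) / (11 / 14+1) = -448 / 75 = -5.97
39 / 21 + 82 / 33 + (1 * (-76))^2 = 5780.34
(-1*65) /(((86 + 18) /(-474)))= 296.25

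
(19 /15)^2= 361 /225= 1.60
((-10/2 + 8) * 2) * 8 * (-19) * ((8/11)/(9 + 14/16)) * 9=-604.50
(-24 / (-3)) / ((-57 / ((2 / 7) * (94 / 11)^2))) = -141376 / 48279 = -2.93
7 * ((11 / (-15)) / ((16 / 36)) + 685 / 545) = -5999 / 2180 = -2.75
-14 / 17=-0.82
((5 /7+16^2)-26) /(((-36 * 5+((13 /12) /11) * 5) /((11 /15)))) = -156332 /165865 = -0.94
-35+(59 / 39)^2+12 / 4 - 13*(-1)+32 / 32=-23897 / 1521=-15.71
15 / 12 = 1.25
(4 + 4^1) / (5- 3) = 4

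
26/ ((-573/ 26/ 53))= -35828/ 573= -62.53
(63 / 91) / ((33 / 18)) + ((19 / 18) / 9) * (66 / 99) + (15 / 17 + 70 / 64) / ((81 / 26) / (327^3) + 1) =773949078699431 / 318246836718096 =2.43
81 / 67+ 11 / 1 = 818 / 67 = 12.21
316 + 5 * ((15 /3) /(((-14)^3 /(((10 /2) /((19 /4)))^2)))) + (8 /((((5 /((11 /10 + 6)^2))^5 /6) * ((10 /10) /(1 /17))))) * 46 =27812757099266513001648187 /2055655273437500000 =13529874.13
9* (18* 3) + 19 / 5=2449 / 5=489.80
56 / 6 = 28 / 3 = 9.33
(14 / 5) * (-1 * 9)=-126 / 5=-25.20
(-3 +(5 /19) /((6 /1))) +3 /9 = -299 /114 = -2.62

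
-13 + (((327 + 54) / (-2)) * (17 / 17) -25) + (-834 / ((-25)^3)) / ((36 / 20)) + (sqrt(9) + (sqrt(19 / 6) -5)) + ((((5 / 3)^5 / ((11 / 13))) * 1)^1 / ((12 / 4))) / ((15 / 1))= -34601875811 / 150356250 + sqrt(114) / 6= -228.35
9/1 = 9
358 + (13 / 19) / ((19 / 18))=129472 / 361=358.65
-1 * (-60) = 60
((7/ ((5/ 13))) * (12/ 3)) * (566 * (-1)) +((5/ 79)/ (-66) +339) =-40865.80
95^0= 1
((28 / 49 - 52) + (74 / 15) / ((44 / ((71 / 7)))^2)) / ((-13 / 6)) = 36403883 / 1541540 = 23.62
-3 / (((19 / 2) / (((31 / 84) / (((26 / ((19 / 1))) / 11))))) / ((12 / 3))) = -341 / 91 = -3.75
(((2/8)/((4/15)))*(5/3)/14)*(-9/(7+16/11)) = -825/6944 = -0.12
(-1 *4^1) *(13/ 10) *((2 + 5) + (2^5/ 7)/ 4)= -42.34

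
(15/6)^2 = 25/4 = 6.25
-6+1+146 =141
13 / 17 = 0.76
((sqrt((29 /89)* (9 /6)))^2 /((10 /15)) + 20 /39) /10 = 0.12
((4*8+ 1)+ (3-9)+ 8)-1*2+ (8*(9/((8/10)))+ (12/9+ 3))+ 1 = 385/3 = 128.33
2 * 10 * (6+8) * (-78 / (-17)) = 21840 / 17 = 1284.71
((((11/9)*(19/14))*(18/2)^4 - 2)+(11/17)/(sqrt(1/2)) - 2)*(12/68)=33*sqrt(2)/289+456915/238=1919.97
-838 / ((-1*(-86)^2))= 419 / 3698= 0.11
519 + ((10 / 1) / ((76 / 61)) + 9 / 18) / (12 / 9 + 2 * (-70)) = 2050845 / 3952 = 518.94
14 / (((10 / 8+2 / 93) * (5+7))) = 434 / 473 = 0.92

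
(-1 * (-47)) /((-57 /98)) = -4606 /57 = -80.81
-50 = -50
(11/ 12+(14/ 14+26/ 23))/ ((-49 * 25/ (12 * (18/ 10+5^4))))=-2635694/ 140875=-18.71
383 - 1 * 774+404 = 13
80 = 80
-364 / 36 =-91 / 9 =-10.11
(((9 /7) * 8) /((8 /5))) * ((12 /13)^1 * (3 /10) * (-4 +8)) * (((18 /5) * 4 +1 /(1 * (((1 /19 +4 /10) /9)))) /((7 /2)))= 104976 /1505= 69.75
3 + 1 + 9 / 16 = 73 / 16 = 4.56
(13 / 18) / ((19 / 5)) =65 / 342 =0.19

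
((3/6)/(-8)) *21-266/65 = -5621/1040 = -5.40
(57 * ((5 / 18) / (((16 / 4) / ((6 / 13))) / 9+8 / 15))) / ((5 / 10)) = 4275 / 202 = 21.16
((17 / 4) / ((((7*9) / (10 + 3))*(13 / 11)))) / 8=187 / 2016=0.09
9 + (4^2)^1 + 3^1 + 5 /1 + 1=34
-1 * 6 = -6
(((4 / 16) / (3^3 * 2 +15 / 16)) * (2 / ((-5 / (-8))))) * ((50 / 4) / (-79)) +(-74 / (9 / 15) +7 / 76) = -216806571 / 1759172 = -123.24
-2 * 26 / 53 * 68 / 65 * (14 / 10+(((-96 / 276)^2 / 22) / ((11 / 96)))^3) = -499372200580173296 / 347487355007365925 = -1.44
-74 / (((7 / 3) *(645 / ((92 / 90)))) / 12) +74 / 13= 1493542 / 293475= 5.09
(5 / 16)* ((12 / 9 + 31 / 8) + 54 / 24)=895 / 384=2.33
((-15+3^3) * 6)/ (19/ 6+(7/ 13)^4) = 12338352/ 557065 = 22.15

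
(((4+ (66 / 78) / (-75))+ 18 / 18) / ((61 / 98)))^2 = 227216195584 / 3537275625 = 64.23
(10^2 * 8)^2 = 640000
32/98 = 16/49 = 0.33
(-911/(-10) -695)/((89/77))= -465003/890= -522.48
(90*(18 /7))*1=1620 /7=231.43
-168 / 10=-84 / 5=-16.80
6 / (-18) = -1 / 3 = -0.33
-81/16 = -5.06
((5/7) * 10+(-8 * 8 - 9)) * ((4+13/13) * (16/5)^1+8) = -11064/7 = -1580.57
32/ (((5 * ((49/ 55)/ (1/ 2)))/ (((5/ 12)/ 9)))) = 220/ 1323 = 0.17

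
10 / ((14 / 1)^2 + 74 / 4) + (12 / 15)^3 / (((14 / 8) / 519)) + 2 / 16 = 456504623 / 3003000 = 152.02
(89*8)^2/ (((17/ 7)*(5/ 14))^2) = 4868690176/ 7225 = 673867.15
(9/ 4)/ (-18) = -0.12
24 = 24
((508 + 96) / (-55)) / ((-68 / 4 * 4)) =151 / 935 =0.16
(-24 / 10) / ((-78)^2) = -1 / 2535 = -0.00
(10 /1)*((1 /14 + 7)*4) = 1980 /7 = 282.86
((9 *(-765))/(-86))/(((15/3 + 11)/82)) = 282285/688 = 410.30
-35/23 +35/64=-1435/1472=-0.97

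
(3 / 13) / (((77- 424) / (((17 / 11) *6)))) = -306 / 49621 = -0.01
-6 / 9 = -2 / 3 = -0.67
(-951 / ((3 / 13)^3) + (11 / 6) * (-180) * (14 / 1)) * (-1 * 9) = 738029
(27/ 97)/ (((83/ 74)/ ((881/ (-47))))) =-1760238/ 378397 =-4.65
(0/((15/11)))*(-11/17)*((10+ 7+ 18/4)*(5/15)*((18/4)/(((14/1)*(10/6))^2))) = 0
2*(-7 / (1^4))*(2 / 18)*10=-15.56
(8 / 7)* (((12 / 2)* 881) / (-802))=-7.53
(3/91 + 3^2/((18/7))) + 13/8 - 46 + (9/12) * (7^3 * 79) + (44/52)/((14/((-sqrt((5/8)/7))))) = 14765229/728 - 11 * sqrt(70)/5096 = 20281.89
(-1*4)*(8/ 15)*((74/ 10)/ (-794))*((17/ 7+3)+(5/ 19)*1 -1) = 123136/ 1320025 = 0.09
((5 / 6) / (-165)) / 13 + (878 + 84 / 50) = 56607383 / 64350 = 879.68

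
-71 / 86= -0.83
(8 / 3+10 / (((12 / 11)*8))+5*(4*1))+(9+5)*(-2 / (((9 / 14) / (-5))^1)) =34789 / 144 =241.59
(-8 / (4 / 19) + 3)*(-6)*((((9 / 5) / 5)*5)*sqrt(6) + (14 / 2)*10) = 378*sqrt(6) + 14700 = 15625.91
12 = 12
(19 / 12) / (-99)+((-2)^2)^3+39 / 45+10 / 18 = 388513 / 5940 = 65.41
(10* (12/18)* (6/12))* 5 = 50/3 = 16.67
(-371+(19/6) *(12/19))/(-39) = 123/13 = 9.46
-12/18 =-2/3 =-0.67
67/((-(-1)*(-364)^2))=67/132496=0.00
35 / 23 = 1.52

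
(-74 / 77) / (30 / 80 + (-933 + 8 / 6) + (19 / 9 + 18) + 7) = 5328 / 5012777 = 0.00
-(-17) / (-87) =-17 / 87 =-0.20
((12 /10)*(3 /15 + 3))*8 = 768 /25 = 30.72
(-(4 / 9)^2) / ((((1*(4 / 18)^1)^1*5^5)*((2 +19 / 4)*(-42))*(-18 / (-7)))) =8 / 20503125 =0.00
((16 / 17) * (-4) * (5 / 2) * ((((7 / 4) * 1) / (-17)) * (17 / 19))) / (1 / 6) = 1680 / 323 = 5.20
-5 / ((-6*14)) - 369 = -30991 / 84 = -368.94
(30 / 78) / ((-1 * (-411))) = 5 / 5343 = 0.00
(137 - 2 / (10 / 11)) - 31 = 519 / 5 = 103.80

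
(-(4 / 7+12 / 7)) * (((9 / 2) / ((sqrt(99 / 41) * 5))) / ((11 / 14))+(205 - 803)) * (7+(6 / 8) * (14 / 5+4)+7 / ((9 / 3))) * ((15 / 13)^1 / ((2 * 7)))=79672 / 49 - 5196 * sqrt(451) / 55055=1623.95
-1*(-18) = 18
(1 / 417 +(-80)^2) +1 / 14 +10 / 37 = 1382512727 / 216006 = 6400.34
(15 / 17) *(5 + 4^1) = 135 / 17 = 7.94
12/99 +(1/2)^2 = 49/132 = 0.37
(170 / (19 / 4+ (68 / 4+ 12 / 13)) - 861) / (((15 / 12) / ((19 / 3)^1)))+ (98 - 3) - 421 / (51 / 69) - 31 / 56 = -80805842683 / 16836120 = -4799.55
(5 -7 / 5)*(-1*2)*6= -216 / 5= -43.20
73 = 73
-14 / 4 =-7 / 2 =-3.50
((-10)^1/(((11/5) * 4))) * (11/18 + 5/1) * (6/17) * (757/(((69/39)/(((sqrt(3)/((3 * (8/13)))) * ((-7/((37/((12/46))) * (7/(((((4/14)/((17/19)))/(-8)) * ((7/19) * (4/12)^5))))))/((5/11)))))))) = -64606165 * sqrt(3)/131957094816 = -0.00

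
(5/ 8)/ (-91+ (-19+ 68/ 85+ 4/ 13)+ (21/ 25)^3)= -1015625/ 175986856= -0.01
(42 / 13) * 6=252 / 13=19.38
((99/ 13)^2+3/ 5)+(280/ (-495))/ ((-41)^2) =8239690208/ 140624055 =58.59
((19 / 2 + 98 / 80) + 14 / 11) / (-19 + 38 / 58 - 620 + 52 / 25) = -765455 / 40593696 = -0.02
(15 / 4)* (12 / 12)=15 / 4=3.75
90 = 90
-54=-54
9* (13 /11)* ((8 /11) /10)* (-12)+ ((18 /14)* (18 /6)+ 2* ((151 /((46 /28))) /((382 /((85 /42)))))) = -248457658 /55813065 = -4.45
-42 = -42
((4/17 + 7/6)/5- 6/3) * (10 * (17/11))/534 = -877/17622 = -0.05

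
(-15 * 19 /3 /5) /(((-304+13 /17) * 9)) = 323 /46395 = 0.01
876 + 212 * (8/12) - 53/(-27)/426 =11701421/11502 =1017.34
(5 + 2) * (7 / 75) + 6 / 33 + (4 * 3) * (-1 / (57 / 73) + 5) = 712691 / 15675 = 45.47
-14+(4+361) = 351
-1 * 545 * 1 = -545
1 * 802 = 802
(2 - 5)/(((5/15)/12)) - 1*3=-111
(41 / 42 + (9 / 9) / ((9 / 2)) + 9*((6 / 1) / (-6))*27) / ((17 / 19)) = -578873 / 2142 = -270.25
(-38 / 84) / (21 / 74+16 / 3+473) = -703 / 743771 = -0.00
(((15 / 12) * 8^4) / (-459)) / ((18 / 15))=-12800 / 1377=-9.30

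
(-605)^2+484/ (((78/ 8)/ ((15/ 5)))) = 4760261/ 13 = 366173.92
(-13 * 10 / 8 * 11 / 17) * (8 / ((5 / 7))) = -2002 / 17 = -117.76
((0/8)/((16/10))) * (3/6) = 0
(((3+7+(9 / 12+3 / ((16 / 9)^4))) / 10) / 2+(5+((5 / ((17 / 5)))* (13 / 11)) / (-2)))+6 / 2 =376653917 / 49020928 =7.68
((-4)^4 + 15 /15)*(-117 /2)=-30069 /2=-15034.50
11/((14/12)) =66/7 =9.43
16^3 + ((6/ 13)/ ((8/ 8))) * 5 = 53278/ 13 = 4098.31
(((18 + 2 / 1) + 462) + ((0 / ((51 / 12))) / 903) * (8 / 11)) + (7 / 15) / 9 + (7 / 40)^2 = 20825963 / 43200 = 482.08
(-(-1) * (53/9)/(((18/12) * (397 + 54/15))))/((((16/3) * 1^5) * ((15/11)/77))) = 44891/432648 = 0.10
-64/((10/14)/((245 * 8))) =-175616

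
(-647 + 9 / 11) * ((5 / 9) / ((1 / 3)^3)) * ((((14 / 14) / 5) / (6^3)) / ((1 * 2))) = -4.49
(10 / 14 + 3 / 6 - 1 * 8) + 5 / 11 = -975 / 154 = -6.33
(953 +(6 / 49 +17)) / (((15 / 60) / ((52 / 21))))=9887488 / 1029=9608.83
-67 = -67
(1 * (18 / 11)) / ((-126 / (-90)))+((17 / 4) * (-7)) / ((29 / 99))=-896697 / 8932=-100.39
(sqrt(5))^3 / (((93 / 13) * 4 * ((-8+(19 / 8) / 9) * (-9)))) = 130 * sqrt(5) / 51801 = 0.01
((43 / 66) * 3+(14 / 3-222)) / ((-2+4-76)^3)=14215 / 26744784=0.00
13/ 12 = 1.08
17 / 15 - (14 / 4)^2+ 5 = -367 / 60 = -6.12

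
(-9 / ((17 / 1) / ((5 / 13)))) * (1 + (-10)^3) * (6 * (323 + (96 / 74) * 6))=89222310 / 221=403720.86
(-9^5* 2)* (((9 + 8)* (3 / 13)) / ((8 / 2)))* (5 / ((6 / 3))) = -15057495 / 52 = -289567.21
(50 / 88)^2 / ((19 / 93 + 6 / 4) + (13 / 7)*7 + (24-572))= -58125 / 96018824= -0.00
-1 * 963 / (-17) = 963 / 17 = 56.65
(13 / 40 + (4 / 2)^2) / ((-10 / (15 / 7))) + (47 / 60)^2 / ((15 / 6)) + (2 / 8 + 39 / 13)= 323651 / 126000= 2.57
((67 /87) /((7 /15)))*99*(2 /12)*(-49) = -77385 /58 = -1334.22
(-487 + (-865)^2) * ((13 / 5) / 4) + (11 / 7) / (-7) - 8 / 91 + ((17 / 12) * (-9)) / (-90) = 37152097217 / 76440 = 486029.53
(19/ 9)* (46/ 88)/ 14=437/ 5544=0.08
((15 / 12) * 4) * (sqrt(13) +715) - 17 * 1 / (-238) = 5 * sqrt(13) +50051 / 14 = 3593.10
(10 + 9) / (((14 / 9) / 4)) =342 / 7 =48.86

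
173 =173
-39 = -39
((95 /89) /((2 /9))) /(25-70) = -19 /178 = -0.11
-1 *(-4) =4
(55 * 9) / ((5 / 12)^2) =14256 / 5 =2851.20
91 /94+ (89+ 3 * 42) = 20301 /94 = 215.97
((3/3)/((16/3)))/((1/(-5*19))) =-285/16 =-17.81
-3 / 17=-0.18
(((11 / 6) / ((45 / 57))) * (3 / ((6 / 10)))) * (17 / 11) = 323 / 18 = 17.94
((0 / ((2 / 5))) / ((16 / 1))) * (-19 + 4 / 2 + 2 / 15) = 0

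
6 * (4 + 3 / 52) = 633 / 26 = 24.35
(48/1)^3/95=110592/95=1164.13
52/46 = 26/23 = 1.13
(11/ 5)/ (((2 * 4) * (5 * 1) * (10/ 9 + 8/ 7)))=0.02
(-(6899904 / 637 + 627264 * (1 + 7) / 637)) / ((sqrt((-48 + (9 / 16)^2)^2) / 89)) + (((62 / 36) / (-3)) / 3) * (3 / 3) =-14663244483919 / 419896386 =-34921.10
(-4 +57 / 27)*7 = -119 / 9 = -13.22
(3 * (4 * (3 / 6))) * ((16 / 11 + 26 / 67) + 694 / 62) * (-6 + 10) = 7148088 / 22847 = 312.87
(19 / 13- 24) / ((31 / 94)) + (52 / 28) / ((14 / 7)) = -67.41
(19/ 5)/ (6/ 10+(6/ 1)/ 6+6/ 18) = 57/ 29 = 1.97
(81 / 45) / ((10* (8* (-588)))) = -3 / 78400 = -0.00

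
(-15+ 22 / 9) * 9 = -113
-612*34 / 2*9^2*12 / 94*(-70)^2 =-527150757.45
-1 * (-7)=7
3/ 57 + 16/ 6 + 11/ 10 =2177/ 570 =3.82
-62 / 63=-0.98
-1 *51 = -51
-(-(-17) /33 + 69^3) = -10840814 /33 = -328509.52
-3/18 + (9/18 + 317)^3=768143621/24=32005984.21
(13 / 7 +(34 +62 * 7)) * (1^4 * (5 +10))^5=2497584375 / 7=356797767.86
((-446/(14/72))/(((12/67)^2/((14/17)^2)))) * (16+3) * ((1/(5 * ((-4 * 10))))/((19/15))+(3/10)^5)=20202129507/14450000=1398.07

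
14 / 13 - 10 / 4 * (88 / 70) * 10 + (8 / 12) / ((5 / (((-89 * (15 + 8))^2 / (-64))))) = -382634779 / 43680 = -8759.95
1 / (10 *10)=1 / 100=0.01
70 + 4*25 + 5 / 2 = 345 / 2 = 172.50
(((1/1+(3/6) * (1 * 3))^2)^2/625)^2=1/256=0.00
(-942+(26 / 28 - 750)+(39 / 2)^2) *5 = -6554.11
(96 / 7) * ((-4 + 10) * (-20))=-11520 / 7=-1645.71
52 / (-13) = -4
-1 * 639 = -639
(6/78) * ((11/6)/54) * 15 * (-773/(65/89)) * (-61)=46162787/18252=2529.19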